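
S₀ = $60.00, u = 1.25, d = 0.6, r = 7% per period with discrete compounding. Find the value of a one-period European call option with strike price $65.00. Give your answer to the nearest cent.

$6.76

Risk-neutral probability p = (1 + 0.07 − 0.6)/(1.25 − 0.6) = 0.4700/0.6500 = 0.7231
Terminal stock prices: S_u = 75, S_d = 36
Terminal payoffs (S − K): max(10, 0) = 10, max(-29, 0) = 0
Node 0 (S = 60): V_0 = 1/1.07·[0.7231·10.0000 + 0.2769·0.0000] = 6.7577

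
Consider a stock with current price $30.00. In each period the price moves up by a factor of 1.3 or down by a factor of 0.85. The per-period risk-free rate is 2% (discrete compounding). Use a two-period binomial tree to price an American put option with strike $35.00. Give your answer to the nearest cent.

Risk-neutral probability p = (1 + 0.02 − 0.85)/(1.3 − 0.85) = 0.1700/0.4500 = 0.3778
Terminal stock prices: S_uu = 50.7, S_ud = 33.15, S_dd = 21.67
Terminal payoffs (K − S): max(-15.7, 0) = 0, max(1.85, 0) = 1.85, max(13.33, 0) = 13.33
Node u (S = 39): continuation = 1/1.02·[0.3778·0.0000 + 0.6222·1.8500] = 1.1285; exercise value = 0.0000 ≤ continuation, so V_u = 1.1285
Node d (S = 25.5): continuation = 1/1.02·[0.3778·1.8500 + 0.6222·13.3250] = 8.8137; exercise value = 9.5000 > continuation, so V_d = 9.5000 (exercise)
Node 0 (S = 30): continuation = 1/1.02·[0.3778·1.1285 + 0.6222·9.5000] = 6.2132; exercise value = 5.0000 ≤ continuation, so V_0 = 6.2132

$6.21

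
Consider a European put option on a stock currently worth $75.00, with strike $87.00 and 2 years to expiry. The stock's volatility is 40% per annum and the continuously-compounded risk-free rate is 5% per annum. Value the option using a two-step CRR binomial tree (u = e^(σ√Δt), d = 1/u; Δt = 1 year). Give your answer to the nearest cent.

$19.27

CRR parameters: u = e^(σ√Δt) = e^(0.4·√1) = 1.4918, d = 1/u = 0.6703
Per-period rate: rΔt = 0.05·1 = 0.05, so R = e^0.05 = 1.0513
Risk-neutral probability p = (e^0.05 − 0.6703)/(1.4918 − 0.6703) = 0.3810/0.8215 = 0.4637
Terminal stock prices: S_uu = 166.9, S_ud = 75, S_dd = 33.7
Terminal payoffs (K − S): max(-79.92, 0) = 0, max(12, 0) = 12, max(53.3, 0) = 53.3
Node u (S = 111.9): V_u = e^(−0.05)·[0.4637·0.0000 + 0.5363·12.0000] = 6.1215
Node d (S = 50.27): V_d = e^(−0.05)·[0.4637·12.0000 + 0.5363·53.3003] = 32.4830
Node 0 (S = 75): V_0 = e^(−0.05)·[0.4637·6.1215 + 0.5363·32.4830] = 19.2705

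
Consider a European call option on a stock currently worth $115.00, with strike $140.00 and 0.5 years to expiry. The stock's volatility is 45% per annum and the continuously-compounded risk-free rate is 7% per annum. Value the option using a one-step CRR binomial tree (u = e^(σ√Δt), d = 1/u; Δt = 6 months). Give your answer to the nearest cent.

CRR parameters: u = e^(σ√Δt) = e^(0.45·√0.5) = 1.3746, d = 1/u = 0.7275
Per-period rate: rΔt = 0.07·0.5 = 0.035, so R = e^0.035 = 1.0356
Risk-neutral probability p = (e^0.035 − 0.7275)/(1.3746 − 0.7275) = 0.3082/0.6472 = 0.4762
Terminal stock prices: S_u = 158.1, S_d = 83.66
Terminal payoffs (S − K): max(18.08, 0) = 18.08, max(-56.34, 0) = 0
Node 0 (S = 115): V_0 = e^(−0.035)·[0.4762·18.0846 + 0.5238·0.0000] = 8.3148

$8.31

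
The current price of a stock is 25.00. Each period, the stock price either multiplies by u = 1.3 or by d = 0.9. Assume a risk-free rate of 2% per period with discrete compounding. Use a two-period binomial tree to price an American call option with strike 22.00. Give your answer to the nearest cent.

4.68

Risk-neutral probability p = (1 + 0.02 − 0.9)/(1.3 − 0.9) = 0.1200/0.4000 = 0.3000
Terminal stock prices: S_uu = 42.25, S_ud = 29.25, S_dd = 20.25
Terminal payoffs (S − K): max(20.25, 0) = 20.25, max(7.25, 0) = 7.25, max(-1.75, 0) = 0
Node u (S = 32.5): continuation = 1/1.02·[0.3000·20.2500 + 0.7000·7.2500] = 10.9314; exercise value = 10.5000 ≤ continuation, so V_u = 10.9314
Node d (S = 22.5): continuation = 1/1.02·[0.3000·7.2500 + 0.7000·0.0000] = 2.1324; exercise value = 0.5000 ≤ continuation, so V_d = 2.1324
Node 0 (S = 25): continuation = 1/1.02·[0.3000·10.9314 + 0.7000·2.1324] = 4.6785; exercise value = 3.0000 ≤ continuation, so V_0 = 4.6785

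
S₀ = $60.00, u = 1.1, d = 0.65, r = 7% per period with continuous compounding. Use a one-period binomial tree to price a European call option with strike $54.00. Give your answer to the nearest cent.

$10.51

Risk-neutral probability p = (e^0.07 − 0.65)/(1.1 − 0.65) = 0.4225/0.4500 = 0.9389
Terminal stock prices: S_u = 66, S_d = 39
Terminal payoffs (S − K): max(12, 0) = 12, max(-15, 0) = 0
Node 0 (S = 60): V_0 = e^(−0.07)·[0.9389·12.0000 + 0.0611·0.0000] = 10.5052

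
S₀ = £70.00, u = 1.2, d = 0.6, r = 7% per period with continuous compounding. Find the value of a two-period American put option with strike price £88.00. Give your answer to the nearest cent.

Risk-neutral probability p = (e^0.07 − 0.6)/(1.2 − 0.6) = 0.4725/0.6000 = 0.7875
Terminal stock prices: S_uu = 100.8, S_ud = 50.4, S_dd = 25.2
Terminal payoffs (K − S): max(-12.8, 0) = 0, max(37.6, 0) = 37.6, max(62.8, 0) = 62.8
Node u (S = 84): continuation = e^(−0.07)·[0.7875·0.0000 + 0.2125·37.6000] = 7.4493; exercise value = 4.0000 ≤ continuation, so V_u = 7.4493
Node d (S = 42): continuation = e^(−0.07)·[0.7875·37.6000 + 0.2125·62.8000] = 40.0507; exercise value = 46.0000 > continuation, so V_d = 46.0000 (exercise)
Node 0 (S = 70): continuation = e^(−0.07)·[0.7875·7.4493 + 0.2125·46.0000] = 14.5834; exercise value = 18.0000 > continuation, so V_0 = 18.0000 (exercise)

£18.00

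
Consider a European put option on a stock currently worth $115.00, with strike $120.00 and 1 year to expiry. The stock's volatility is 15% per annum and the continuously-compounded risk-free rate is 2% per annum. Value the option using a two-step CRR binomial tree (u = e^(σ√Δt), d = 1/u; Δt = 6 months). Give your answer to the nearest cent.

$8.52

CRR parameters: u = e^(σ√Δt) = e^(0.15·√0.5) = 1.1119, d = 1/u = 0.8994
Per-period rate: rΔt = 0.02·0.5 = 0.01, so R = e^0.01 = 1.0101
Risk-neutral probability p = (e^0.01 − 0.8994)/(1.1119 − 0.8994) = 0.1107/0.2125 = 0.5208
Terminal stock prices: S_uu = 142.2, S_ud = 115, S_dd = 93.02
Terminal payoffs (K − S): max(-22.18, 0) = 0, max(5, 0) = 5, max(26.98, 0) = 26.98
Node u (S = 127.9): V_u = e^(−0.01)·[0.5208·0.0000 + 0.4792·5.0000] = 2.3722
Node d (S = 103.4): V_d = e^(−0.01)·[0.5208·5.0000 + 0.4792·26.9813] = 15.3790
Node 0 (S = 115): V_0 = e^(−0.01)·[0.5208·2.3722 + 0.4792·15.3790] = 8.5195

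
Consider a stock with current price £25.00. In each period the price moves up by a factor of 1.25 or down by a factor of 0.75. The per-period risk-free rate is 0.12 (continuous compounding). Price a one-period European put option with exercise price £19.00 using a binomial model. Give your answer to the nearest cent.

Risk-neutral probability p = (e^0.12 − 0.75)/(1.25 − 0.75) = 0.3775/0.5000 = 0.7550
Terminal stock prices: S_u = 31.25, S_d = 18.75
Terminal payoffs (K − S): max(-12.25, 0) = 0, max(0.25, 0) = 0.25
Node 0 (S = 25): V_0 = e^(−0.12)·[0.7550·0.0000 + 0.2450·0.2500] = 0.0543

£0.05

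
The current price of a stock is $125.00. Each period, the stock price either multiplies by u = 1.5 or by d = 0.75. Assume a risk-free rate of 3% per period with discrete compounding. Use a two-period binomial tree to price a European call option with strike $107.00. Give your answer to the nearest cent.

Risk-neutral probability p = (1 + 0.03 − 0.75)/(1.5 − 0.75) = 0.2800/0.7500 = 0.3733
Terminal stock prices: S_uu = 281.2, S_ud = 140.6, S_dd = 70.31
Terminal payoffs (S − K): max(174.2, 0) = 174.2, max(33.62, 0) = 33.62, max(-36.69, 0) = 0
Node u (S = 187.5): V_u = 1/1.03·[0.3733·174.2500 + 0.6267·33.6250] = 83.6165
Node d (S = 93.75): V_d = 1/1.03·[0.3733·33.6250 + 0.6267·0.0000] = 12.1877
Node 0 (S = 125): V_0 = 1/1.03·[0.3733·83.6165 + 0.6267·12.1877] = 37.7228

$37.72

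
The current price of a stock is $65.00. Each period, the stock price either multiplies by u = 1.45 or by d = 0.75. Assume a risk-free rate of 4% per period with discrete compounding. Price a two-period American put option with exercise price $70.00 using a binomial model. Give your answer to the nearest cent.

$11.97

Risk-neutral probability p = (1 + 0.04 − 0.75)/(1.45 − 0.75) = 0.2900/0.7000 = 0.4143
Terminal stock prices: S_uu = 136.7, S_ud = 70.69, S_dd = 36.56
Terminal payoffs (K − S): max(-66.66, 0) = 0, max(-0.6875, 0) = 0, max(33.44, 0) = 33.44
Node u (S = 94.25): continuation = 1/1.04·[0.4143·0.0000 + 0.5857·0.0000] = 0.0000; exercise value = 0.0000 ≤ continuation, so V_u = 0.0000
Node d (S = 48.75): continuation = 1/1.04·[0.4143·0.0000 + 0.5857·33.4375] = 18.8316; exercise value = 21.2500 > continuation, so V_d = 21.2500 (exercise)
Node 0 (S = 65): continuation = 1/1.04·[0.4143·0.0000 + 0.5857·21.2500] = 11.9677; exercise value = 5.0000 ≤ continuation, so V_0 = 11.9677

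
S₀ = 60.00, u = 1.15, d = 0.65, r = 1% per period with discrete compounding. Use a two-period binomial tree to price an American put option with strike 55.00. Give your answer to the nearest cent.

Risk-neutral probability p = (1 + 0.01 − 0.65)/(1.15 − 0.65) = 0.3600/0.5000 = 0.7200
Terminal stock prices: S_uu = 79.35, S_ud = 44.85, S_dd = 25.35
Terminal payoffs (K − S): max(-24.35, 0) = 0, max(10.15, 0) = 10.15, max(29.65, 0) = 29.65
Node u (S = 69): continuation = 1/1.01·[0.7200·0.0000 + 0.2800·10.1500] = 2.8139; exercise value = 0.0000 ≤ continuation, so V_u = 2.8139
Node d (S = 39): continuation = 1/1.01·[0.7200·10.1500 + 0.2800·29.6500] = 15.4554; exercise value = 16.0000 > continuation, so V_d = 16.0000 (exercise)
Node 0 (S = 60): continuation = 1/1.01·[0.7200·2.8139 + 0.2800·16.0000] = 6.4416; exercise value = 0.0000 ≤ continuation, so V_0 = 6.4416

6.44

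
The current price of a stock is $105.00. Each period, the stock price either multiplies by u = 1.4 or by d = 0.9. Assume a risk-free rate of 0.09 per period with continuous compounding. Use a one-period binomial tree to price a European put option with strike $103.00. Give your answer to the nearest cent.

$4.75

Risk-neutral probability p = (e^0.09 − 0.9)/(1.4 − 0.9) = 0.1942/0.5000 = 0.3883
Terminal stock prices: S_u = 147, S_d = 94.5
Terminal payoffs (K − S): max(-44, 0) = 0, max(8.5, 0) = 8.5
Node 0 (S = 105): V_0 = e^(−0.09)·[0.3883·0.0000 + 0.6117·8.5000] = 4.7516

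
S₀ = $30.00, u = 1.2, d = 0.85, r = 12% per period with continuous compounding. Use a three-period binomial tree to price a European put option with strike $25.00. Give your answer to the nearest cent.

$0.04

Risk-neutral probability p = (e^0.12 − 0.85)/(1.2 − 0.85) = 0.2775/0.3500 = 0.7928
Terminal stock prices: S_uuu = 51.84, S_uud = 36.72, S_udd = 26.01, S_ddd = 18.42
Terminal payoffs (K − S): max(-26.84, 0) = 0, max(-11.72, 0) = 0, max(-1.01, 0) = 0, max(6.576, 0) = 6.576
Node uu (S = 43.2): V_uu = e^(−0.12)·[0.7928·0.0000 + 0.2072·0.0000] = 0.0000
Node ud (S = 30.6): V_ud = e^(−0.12)·[0.7928·0.0000 + 0.2072·0.0000] = 0.0000
Node dd (S = 21.67): V_dd = e^(−0.12)·[0.7928·0.0000 + 0.2072·6.5763] = 1.2082
Node u (S = 36): V_u = e^(−0.12)·[0.7928·0.0000 + 0.2072·0.0000] = 0.0000
Node d (S = 25.5): V_d = e^(−0.12)·[0.7928·0.0000 + 0.2072·1.2082] = 0.2220
Node 0 (S = 30): V_0 = e^(−0.12)·[0.7928·0.0000 + 0.2072·0.2220] = 0.0408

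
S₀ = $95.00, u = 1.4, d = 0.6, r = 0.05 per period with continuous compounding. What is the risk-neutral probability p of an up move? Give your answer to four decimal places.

Risk-neutral probability p = (e^0.05 − 0.6)/(1.4 − 0.6) = 0.4513/0.8000 = 0.5641

p = 0.5641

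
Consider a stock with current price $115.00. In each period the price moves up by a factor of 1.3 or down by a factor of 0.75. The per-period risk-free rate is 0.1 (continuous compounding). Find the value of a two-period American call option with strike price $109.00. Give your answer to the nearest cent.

$30.31

Risk-neutral probability p = (e^0.1 − 0.75)/(1.3 − 0.75) = 0.3552/0.5500 = 0.6458
Terminal stock prices: S_uu = 194.4, S_ud = 112.1, S_dd = 64.69
Terminal payoffs (S − K): max(85.35, 0) = 85.35, max(3.125, 0) = 3.125, max(-44.31, 0) = 0
Node u (S = 149.5): continuation = e^(−0.1)·[0.6458·85.3500 + 0.3542·3.1250] = 50.8727; exercise value = 40.5000 ≤ continuation, so V_u = 50.8727
Node d (S = 86.25): continuation = e^(−0.1)·[0.6458·3.1250 + 0.3542·0.0000] = 1.8260; exercise value = 0.0000 ≤ continuation, so V_d = 1.8260
Node 0 (S = 115): continuation = e^(−0.1)·[0.6458·50.8727 + 0.3542·1.8260] = 30.3108; exercise value = 6.0000 ≤ continuation, so V_0 = 30.3108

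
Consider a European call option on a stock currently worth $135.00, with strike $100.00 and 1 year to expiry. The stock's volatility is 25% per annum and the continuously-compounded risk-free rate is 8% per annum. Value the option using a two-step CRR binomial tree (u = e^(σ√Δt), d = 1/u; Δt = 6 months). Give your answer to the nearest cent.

$43.57

CRR parameters: u = e^(σ√Δt) = e^(0.25·√0.5) = 1.1934, d = 1/u = 0.8380
Per-period rate: rΔt = 0.08·0.5 = 0.04, so R = e^0.04 = 1.0408
Risk-neutral probability p = (e^0.04 − 0.8380)/(1.1934 − 0.8380) = 0.2028/0.3554 = 0.5708
Terminal stock prices: S_uu = 192.3, S_ud = 135, S_dd = 94.8
Terminal payoffs (S − K): max(92.26, 0) = 92.26, max(35, 0) = 35, max(-5.205, 0) = 0
Node u (S = 161.1): V_u = e^(−0.04)·[0.5708·92.2561 + 0.4292·35.0000] = 65.0253
Node d (S = 113.1): V_d = e^(−0.04)·[0.5708·35.0000 + 0.4292·0.0000] = 19.1930
Node 0 (S = 135): V_0 = e^(−0.04)·[0.5708·65.0253 + 0.4292·19.1930] = 43.5736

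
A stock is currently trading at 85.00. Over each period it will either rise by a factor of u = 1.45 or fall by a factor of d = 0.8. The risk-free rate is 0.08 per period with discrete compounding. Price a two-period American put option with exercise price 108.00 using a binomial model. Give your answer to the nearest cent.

Risk-neutral probability p = (1 + 0.08 − 0.8)/(1.45 − 0.8) = 0.2800/0.6500 = 0.4308
Terminal stock prices: S_uu = 178.7, S_ud = 98.6, S_dd = 54.4
Terminal payoffs (K − S): max(-70.71, 0) = 0, max(9.4, 0) = 9.4, max(53.6, 0) = 53.6
Node u (S = 123.2): continuation = 1/1.08·[0.4308·0.0000 + 0.5692·9.4000] = 4.9544; exercise value = 0.0000 ≤ continuation, so V_u = 4.9544
Node d (S = 68): continuation = 1/1.08·[0.4308·9.4000 + 0.5692·53.6000] = 32.0000; exercise value = 40.0000 > continuation, so V_d = 40.0000 (exercise)
Node 0 (S = 85): continuation = 1/1.08·[0.4308·4.9544 + 0.5692·40.0000] = 23.0587; exercise value = 23.0000 ≤ continuation, so V_0 = 23.0587

23.06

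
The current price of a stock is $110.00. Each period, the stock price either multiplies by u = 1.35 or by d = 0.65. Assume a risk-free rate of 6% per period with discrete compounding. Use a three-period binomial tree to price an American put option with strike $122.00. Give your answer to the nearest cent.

$25.24

Risk-neutral probability p = (1 + 0.06 − 0.65)/(1.35 − 0.65) = 0.4100/0.7000 = 0.5857
Terminal stock prices: S_uuu = 270.6, S_uud = 130.3, S_udd = 62.74, S_ddd = 30.21
Terminal payoffs (K − S): max(-148.6, 0) = 0, max(-8.309, 0) = 0, max(59.26, 0) = 59.26, max(91.79, 0) = 91.79
Node uu (S = 200.5): continuation = 1/1.06·[0.5857·0.0000 + 0.4143·0.0000] = 0.0000; exercise value = 0.0000 ≤ continuation, so V_uu = 0.0000
Node ud (S = 96.53): continuation = 1/1.06·[0.5857·0.0000 + 0.4143·59.2587] = 23.1604; exercise value = 25.4750 > continuation, so V_ud = 25.4750 (exercise)
Node dd (S = 46.48): continuation = 1/1.06·[0.5857·59.2587 + 0.4143·91.7912] = 68.6193; exercise value = 75.5250 > continuation, so V_dd = 75.5250 (exercise)
Node u (S = 148.5): continuation = 1/1.06·[0.5857·0.0000 + 0.4143·25.4750] = 9.9565; exercise value = 0.0000 ≤ continuation, so V_u = 9.9565
Node d (S = 71.5): continuation = 1/1.06·[0.5857·25.4750 + 0.4143·75.5250] = 43.5943; exercise value = 50.5000 > continuation, so V_d = 50.5000 (exercise)
Node 0 (S = 110): continuation = 1/1.06·[0.5857·9.9565 + 0.4143·50.5000] = 25.2388; exercise value = 12.0000 ≤ continuation, so V_0 = 25.2388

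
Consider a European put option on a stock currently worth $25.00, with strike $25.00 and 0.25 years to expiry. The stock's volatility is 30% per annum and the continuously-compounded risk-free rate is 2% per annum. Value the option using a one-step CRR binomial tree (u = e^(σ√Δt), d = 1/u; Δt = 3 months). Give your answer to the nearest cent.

$1.80

CRR parameters: u = e^(σ√Δt) = e^(0.3·√0.25) = 1.1618, d = 1/u = 0.8607
Per-period rate: rΔt = 0.02·0.25 = 0.005, so R = e^0.005 = 1.0050
Risk-neutral probability p = (e^0.005 − 0.8607)/(1.1618 − 0.8607) = 0.1443/0.3011 = 0.4792
Terminal stock prices: S_u = 29.05, S_d = 21.52
Terminal payoffs (K − S): max(-4.046, 0) = 0, max(3.482, 0) = 3.482
Node 0 (S = 25): V_0 = e^(−0.005)·[0.4792·0.0000 + 0.5208·3.4823] = 1.8045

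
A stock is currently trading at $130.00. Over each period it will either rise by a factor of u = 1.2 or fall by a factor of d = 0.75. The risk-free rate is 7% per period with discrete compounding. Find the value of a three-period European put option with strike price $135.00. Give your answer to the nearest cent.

Risk-neutral probability p = (1 + 0.07 − 0.75)/(1.2 − 0.75) = 0.3200/0.4500 = 0.7111
Terminal stock prices: S_uuu = 224.6, S_uud = 140.4, S_udd = 87.75, S_ddd = 54.84
Terminal payoffs (K − S): max(-89.64, 0) = 0, max(-5.4, 0) = 0, max(47.25, 0) = 47.25, max(80.16, 0) = 80.16
Node uu (S = 187.2): V_uu = 1/1.07·[0.7111·0.0000 + 0.2889·0.0000] = 0.0000
Node ud (S = 117): V_ud = 1/1.07·[0.7111·0.0000 + 0.2889·47.2500] = 12.7570
Node dd (S = 73.12): V_dd = 1/1.07·[0.7111·47.2500 + 0.2889·80.1562] = 53.0432
Node u (S = 156): V_u = 1/1.07·[0.7111·0.0000 + 0.2889·12.7570] = 3.4443
Node d (S = 97.5): V_d = 1/1.07·[0.7111·12.7570 + 0.2889·53.0432] = 22.7993
Node 0 (S = 130): V_0 = 1/1.07·[0.7111·3.4443 + 0.2889·22.7993] = 8.4446

$8.44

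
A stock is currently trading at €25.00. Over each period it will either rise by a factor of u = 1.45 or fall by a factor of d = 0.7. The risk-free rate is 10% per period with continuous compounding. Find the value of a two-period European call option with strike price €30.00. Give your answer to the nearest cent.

Risk-neutral probability p = (e^0.1 − 0.7)/(1.45 − 0.7) = 0.4052/0.7500 = 0.5402
Terminal stock prices: S_uu = 52.56, S_ud = 25.38, S_dd = 12.25
Terminal payoffs (S − K): max(22.56, 0) = 22.56, max(-4.625, 0) = 0, max(-17.75, 0) = 0
Node u (S = 36.25): V_u = e^(−0.1)·[0.5402·22.5625 + 0.4598·0.0000] = 11.0290
Node d (S = 17.5): V_d = e^(−0.1)·[0.5402·0.0000 + 0.4598·0.0000] = 0.0000
Node 0 (S = 25): V_0 = e^(−0.1)·[0.5402·11.0290 + 0.4598·0.0000] = 5.3912

€5.39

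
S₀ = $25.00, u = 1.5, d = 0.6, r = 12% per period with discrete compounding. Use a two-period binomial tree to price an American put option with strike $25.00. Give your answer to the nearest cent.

Risk-neutral probability p = (1 + 0.12 − 0.6)/(1.5 − 0.6) = 0.5200/0.9000 = 0.5778
Terminal stock prices: S_uu = 56.25, S_ud = 22.5, S_dd = 9
Terminal payoffs (K − S): max(-31.25, 0) = 0, max(2.5, 0) = 2.5, max(16, 0) = 16
Node u (S = 37.5): continuation = 1/1.12·[0.5778·0.0000 + 0.4222·2.5000] = 0.9425; exercise value = 0.0000 ≤ continuation, so V_u = 0.9425
Node d (S = 15): continuation = 1/1.12·[0.5778·2.5000 + 0.4222·16.0000] = 7.3214; exercise value = 10.0000 > continuation, so V_d = 10.0000 (exercise)
Node 0 (S = 25): continuation = 1/1.12·[0.5778·0.9425 + 0.4222·10.0000] = 4.2560; exercise value = 0.0000 ≤ continuation, so V_0 = 4.2560

$4.26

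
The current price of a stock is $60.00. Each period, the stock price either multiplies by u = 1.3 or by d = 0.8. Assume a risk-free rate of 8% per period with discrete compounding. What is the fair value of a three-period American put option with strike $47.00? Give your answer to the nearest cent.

Risk-neutral probability p = (1 + 0.08 − 0.8)/(1.3 − 0.8) = 0.2800/0.5000 = 0.5600
Terminal stock prices: S_uuu = 131.8, S_uud = 81.12, S_udd = 49.92, S_ddd = 30.72
Terminal payoffs (K − S): max(-84.82, 0) = 0, max(-34.12, 0) = 0, max(-2.92, 0) = 0, max(16.28, 0) = 16.28
Node uu (S = 101.4): continuation = 1/1.08·[0.5600·0.0000 + 0.4400·0.0000] = 0.0000; exercise value = 0.0000 ≤ continuation, so V_uu = 0.0000
Node ud (S = 62.4): continuation = 1/1.08·[0.5600·0.0000 + 0.4400·0.0000] = 0.0000; exercise value = 0.0000 ≤ continuation, so V_ud = 0.0000
Node dd (S = 38.4): continuation = 1/1.08·[0.5600·0.0000 + 0.4400·16.2800] = 6.6326; exercise value = 8.6000 > continuation, so V_dd = 8.6000 (exercise)
Node u (S = 78): continuation = 1/1.08·[0.5600·0.0000 + 0.4400·0.0000] = 0.0000; exercise value = 0.0000 ≤ continuation, so V_u = 0.0000
Node d (S = 48): continuation = 1/1.08·[0.5600·0.0000 + 0.4400·8.6000] = 3.5037; exercise value = 0.0000 ≤ continuation, so V_d = 3.5037
Node 0 (S = 60): continuation = 1/1.08·[0.5600·0.0000 + 0.4400·3.5037] = 1.4274; exercise value = 0.0000 ≤ continuation, so V_0 = 1.4274

$1.43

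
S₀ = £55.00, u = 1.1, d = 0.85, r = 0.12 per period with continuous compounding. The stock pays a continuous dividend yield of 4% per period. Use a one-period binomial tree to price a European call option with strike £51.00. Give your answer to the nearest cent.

£7.86

Per-period risk-free factor R = e^0.12 = 1.1275; dividend-adjusted growth = e^(0.12−0.04) = 1.0833.
Risk-neutral probability p = (1.0833 − 0.85)/(1.1 − 0.85) = 0.2333/0.2500 = 0.9331
Terminal stock prices: S_u = 60.5, S_d = 46.75
Terminal payoffs (S − K): max(9.5, 0) = 9.5, max(-4.25, 0) = 0
Node 0 (S = 55): V_0 = e^(−0.12)·[0.9331·9.5000 + 0.0669·0.0000] = 7.8625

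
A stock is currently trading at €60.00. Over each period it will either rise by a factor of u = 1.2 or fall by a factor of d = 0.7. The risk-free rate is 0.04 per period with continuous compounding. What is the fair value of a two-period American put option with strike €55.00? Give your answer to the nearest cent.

Risk-neutral probability p = (e^0.04 − 0.7)/(1.2 − 0.7) = 0.3408/0.5000 = 0.6816
Terminal stock prices: S_uu = 86.4, S_ud = 50.4, S_dd = 29.4
Terminal payoffs (K − S): max(-31.4, 0) = 0, max(4.6, 0) = 4.6, max(25.6, 0) = 25.6
Node u (S = 72): continuation = e^(−0.04)·[0.6816·0.0000 + 0.3184·4.6000] = 1.4071; exercise value = 0.0000 ≤ continuation, so V_u = 1.4071
Node d (S = 42): continuation = e^(−0.04)·[0.6816·4.6000 + 0.3184·25.6000] = 10.8434; exercise value = 13.0000 > continuation, so V_d = 13.0000 (exercise)
Node 0 (S = 60): continuation = e^(−0.04)·[0.6816·1.4071 + 0.3184·13.0000] = 4.8981; exercise value = 0.0000 ≤ continuation, so V_0 = 4.8981

€4.90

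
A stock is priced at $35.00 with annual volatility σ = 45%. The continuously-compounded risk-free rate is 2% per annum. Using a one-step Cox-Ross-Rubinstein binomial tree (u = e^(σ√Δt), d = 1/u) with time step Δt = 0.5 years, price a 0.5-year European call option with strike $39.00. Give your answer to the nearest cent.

$3.94

CRR parameters: u = e^(σ√Δt) = e^(0.45·√0.5) = 1.3746, d = 1/u = 0.7275
Per-period rate: rΔt = 0.02·0.5 = 0.01, so R = e^0.01 = 1.0101
Risk-neutral probability p = (e^0.01 − 0.7275)/(1.3746 − 0.7275) = 0.2826/0.6472 = 0.4366
Terminal stock prices: S_u = 48.11, S_d = 25.46
Terminal payoffs (S − K): max(9.113, 0) = 9.113, max(-13.54, 0) = 0
Node 0 (S = 35): V_0 = e^(−0.01)·[0.4366·9.1127 + 0.5634·0.0000] = 3.9394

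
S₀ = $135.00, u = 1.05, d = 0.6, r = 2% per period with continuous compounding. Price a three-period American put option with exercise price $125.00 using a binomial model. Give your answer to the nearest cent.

Risk-neutral probability p = (e^0.02 − 0.6)/(1.05 − 0.6) = 0.4202/0.4500 = 0.9338
Terminal stock prices: S_uuu = 156.3, S_uud = 89.3, S_udd = 51.03, S_ddd = 29.16
Terminal payoffs (K − S): max(-31.28, 0) = 0, max(35.7, 0) = 35.7, max(73.97, 0) = 73.97, max(95.84, 0) = 95.84
Node uu (S = 148.8): continuation = e^(−0.02)·[0.9338·0.0000 + 0.0662·35.6975] = 2.3171; exercise value = 0.0000 ≤ continuation, so V_uu = 2.3171
Node ud (S = 85.05): continuation = e^(−0.02)·[0.9338·35.6975 + 0.0662·73.9700] = 37.4748; exercise value = 39.9500 > continuation, so V_ud = 39.9500 (exercise)
Node dd (S = 48.6): continuation = e^(−0.02)·[0.9338·73.9700 + 0.0662·95.8400] = 73.9248; exercise value = 76.4000 > continuation, so V_dd = 76.4000 (exercise)
Node u (S = 141.8): continuation = e^(−0.02)·[0.9338·2.3171 + 0.0662·39.9500] = 4.7139; exercise value = 0.0000 ≤ continuation, so V_u = 4.7139
Node d (S = 81): continuation = e^(−0.02)·[0.9338·39.9500 + 0.0662·76.4000] = 41.5248; exercise value = 44.0000 > continuation, so V_d = 44.0000 (exercise)
Node 0 (S = 135): continuation = e^(−0.02)·[0.9338·4.7139 + 0.0662·44.0000] = 7.1705; exercise value = 0.0000 ≤ continuation, so V_0 = 7.1705

$7.17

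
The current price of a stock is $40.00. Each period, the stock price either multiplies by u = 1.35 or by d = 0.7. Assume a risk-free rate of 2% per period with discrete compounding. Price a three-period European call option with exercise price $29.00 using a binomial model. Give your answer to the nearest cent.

Risk-neutral probability p = (1 + 0.02 − 0.7)/(1.35 − 0.7) = 0.3200/0.6500 = 0.4923
Terminal stock prices: S_uuu = 98.42, S_uud = 51.03, S_udd = 26.46, S_ddd = 13.72
Terminal payoffs (S − K): max(69.42, 0) = 69.42, max(22.03, 0) = 22.03, max(-2.54, 0) = 0, max(-15.28, 0) = 0
Node uu (S = 72.9): V_uu = 1/1.02·[0.4923·69.4150 + 0.5077·22.0300] = 44.4686
Node ud (S = 37.8): V_ud = 1/1.02·[0.4923·22.0300 + 0.5077·0.0000] = 10.6329
Node dd (S = 19.6): V_dd = 1/1.02·[0.4923·0.0000 + 0.5077·0.0000] = 0.0000
Node u (S = 54): V_u = 1/1.02·[0.4923·44.4686 + 0.5077·10.6329] = 26.7554
Node d (S = 28): V_d = 1/1.02·[0.4923·10.6329 + 0.5077·0.0000] = 5.1320
Node 0 (S = 40): V_0 = 1/1.02·[0.4923·26.7554 + 0.5077·5.1320] = 15.4680

$15.47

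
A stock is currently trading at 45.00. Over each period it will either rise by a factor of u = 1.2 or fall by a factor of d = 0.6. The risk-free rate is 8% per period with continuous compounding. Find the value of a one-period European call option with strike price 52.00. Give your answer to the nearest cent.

1.49

Risk-neutral probability p = (e^0.08 − 0.6)/(1.2 − 0.6) = 0.4833/0.6000 = 0.8055
Terminal stock prices: S_u = 54, S_d = 27
Terminal payoffs (S − K): max(2, 0) = 2, max(-25, 0) = 0
Node 0 (S = 45): V_0 = e^(−0.08)·[0.8055·2.0000 + 0.1945·0.0000] = 1.4871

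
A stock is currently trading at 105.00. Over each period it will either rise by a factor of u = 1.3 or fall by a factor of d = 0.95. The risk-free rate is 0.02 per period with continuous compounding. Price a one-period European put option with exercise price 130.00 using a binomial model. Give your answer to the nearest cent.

23.70

Risk-neutral probability p = (e^0.02 − 0.95)/(1.3 − 0.95) = 0.0702/0.3500 = 0.2006
Terminal stock prices: S_u = 136.5, S_d = 99.75
Terminal payoffs (K − S): max(-6.5, 0) = 0, max(30.25, 0) = 30.25
Node 0 (S = 105): V_0 = e^(−0.02)·[0.2006·0.0000 + 0.7994·30.2500] = 23.7038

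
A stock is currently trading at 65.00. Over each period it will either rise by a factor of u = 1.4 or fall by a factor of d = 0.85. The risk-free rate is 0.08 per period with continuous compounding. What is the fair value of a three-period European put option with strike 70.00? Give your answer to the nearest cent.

5.93

Risk-neutral probability p = (e^0.08 − 0.85)/(1.4 − 0.85) = 0.2333/0.5500 = 0.4242
Terminal stock prices: S_uuu = 178.4, S_uud = 108.3, S_udd = 65.75, S_ddd = 39.92
Terminal payoffs (K − S): max(-108.4, 0) = 0, max(-38.29, 0) = 0, max(4.253, 0) = 4.253, max(30.08, 0) = 30.08
Node uu (S = 127.4): V_uu = e^(−0.08)·[0.4242·0.0000 + 0.5758·0.0000] = 0.0000
Node ud (S = 77.35): V_ud = e^(−0.08)·[0.4242·0.0000 + 0.5758·4.2525] = 2.2605
Node dd (S = 46.96): V_dd = e^(−0.08)·[0.4242·4.2525 + 0.5758·30.0819] = 17.6556
Node u (S = 91): V_u = e^(−0.08)·[0.4242·0.0000 + 0.5758·2.2605] = 1.2016
Node d (S = 55.25): V_d = e^(−0.08)·[0.4242·2.2605 + 0.5758·17.6556] = 10.2703
Node 0 (S = 65): V_0 = e^(−0.08)·[0.4242·1.2016 + 0.5758·10.2703] = 5.9298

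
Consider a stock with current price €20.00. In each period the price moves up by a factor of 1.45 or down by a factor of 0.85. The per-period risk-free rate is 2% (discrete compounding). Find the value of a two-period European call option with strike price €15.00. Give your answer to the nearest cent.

Risk-neutral probability p = (1 + 0.02 − 0.85)/(1.45 − 0.85) = 0.1700/0.6000 = 0.2833
Terminal stock prices: S_uu = 42.05, S_ud = 24.65, S_dd = 14.45
Terminal payoffs (S − K): max(27.05, 0) = 27.05, max(9.65, 0) = 9.65, max(-0.55, 0) = 0
Node u (S = 29): V_u = 1/1.02·[0.2833·27.0500 + 0.7167·9.6500] = 14.2941
Node d (S = 17): V_d = 1/1.02·[0.2833·9.6500 + 0.7167·0.0000] = 2.6806
Node 0 (S = 20): V_0 = 1/1.02·[0.2833·14.2941 + 0.7167·2.6806] = 5.8540

€5.85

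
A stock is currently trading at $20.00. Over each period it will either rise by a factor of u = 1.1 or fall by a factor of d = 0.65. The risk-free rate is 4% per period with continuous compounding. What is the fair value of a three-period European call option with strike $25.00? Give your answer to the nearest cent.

$0.94

Risk-neutral probability p = (e^0.04 − 0.65)/(1.1 − 0.65) = 0.3908/0.4500 = 0.8685
Terminal stock prices: S_uuu = 26.62, S_uud = 15.73, S_udd = 9.295, S_ddd = 5.492
Terminal payoffs (S − K): max(1.62, 0) = 1.62, max(-9.27, 0) = 0, max(-15.7, 0) = 0, max(-19.51, 0) = 0
Node uu (S = 24.2): V_uu = e^(−0.04)·[0.8685·1.6200 + 0.1315·0.0000] = 1.3518
Node ud (S = 14.3): V_ud = e^(−0.04)·[0.8685·0.0000 + 0.1315·0.0000] = 0.0000
Node dd (S = 8.45): V_dd = e^(−0.04)·[0.8685·0.0000 + 0.1315·0.0000] = 0.0000
Node u (S = 22): V_u = e^(−0.04)·[0.8685·1.3518 + 0.1315·0.0000] = 1.1279
Node d (S = 13): V_d = e^(−0.04)·[0.8685·0.0000 + 0.1315·0.0000] = 0.0000
Node 0 (S = 20): V_0 = e^(−0.04)·[0.8685·1.1279 + 0.1315·0.0000] = 0.9412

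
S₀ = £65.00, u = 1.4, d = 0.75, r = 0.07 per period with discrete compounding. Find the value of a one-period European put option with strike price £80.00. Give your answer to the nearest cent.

£14.83

Risk-neutral probability p = (1 + 0.07 − 0.75)/(1.4 − 0.75) = 0.3200/0.6500 = 0.4923
Terminal stock prices: S_u = 91, S_d = 48.75
Terminal payoffs (K − S): max(-11, 0) = 0, max(31.25, 0) = 31.25
Node 0 (S = 65): V_0 = 1/1.07·[0.4923·0.0000 + 0.5077·31.2500] = 14.8275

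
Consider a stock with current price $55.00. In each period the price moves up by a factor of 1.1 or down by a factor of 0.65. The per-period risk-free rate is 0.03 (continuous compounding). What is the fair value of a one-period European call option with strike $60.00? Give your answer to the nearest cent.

$0.41

Risk-neutral probability p = (e^0.03 − 0.65)/(1.1 − 0.65) = 0.3805/0.4500 = 0.8455
Terminal stock prices: S_u = 60.5, S_d = 35.75
Terminal payoffs (S − K): max(0.5, 0) = 0.5, max(-24.25, 0) = 0
Node 0 (S = 55): V_0 = e^(−0.03)·[0.8455·0.5000 + 0.1545·0.0000] = 0.4102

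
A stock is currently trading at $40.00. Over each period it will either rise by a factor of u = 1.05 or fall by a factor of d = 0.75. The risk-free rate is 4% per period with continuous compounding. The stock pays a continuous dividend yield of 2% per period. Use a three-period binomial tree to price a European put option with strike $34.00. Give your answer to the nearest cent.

Per-period risk-free factor R = e^0.04 = 1.0408; dividend-adjusted growth = e^(0.04−0.02) = 1.0202.
Risk-neutral probability p = (1.0202 − 0.75)/(1.05 − 0.75) = 0.2702/0.3000 = 0.9007
Terminal stock prices: S_uuu = 46.31, S_uud = 33.08, S_udd = 23.62, S_ddd = 16.88
Terminal payoffs (K − S): max(-12.31, 0) = 0, max(0.925, 0) = 0.925, max(10.38, 0) = 10.38, max(17.12, 0) = 17.12
Node uu (S = 44.1): V_uu = e^(−0.04)·[0.9007·0.0000 + 0.0993·0.9250] = 0.0883
Node ud (S = 31.5): V_ud = e^(−0.04)·[0.9007·0.9250 + 0.0993·10.3750] = 1.7906
Node dd (S = 22.5): V_dd = e^(−0.04)·[0.9007·10.3750 + 0.0993·17.1250] = 10.6124
Node u (S = 42): V_u = e^(−0.04)·[0.9007·0.0883 + 0.0993·1.7906] = 0.2473
Node d (S = 30): V_d = e^(−0.04)·[0.9007·1.7906 + 0.0993·10.6124] = 2.5623
Node 0 (S = 40): V_0 = e^(−0.04)·[0.9007·0.2473 + 0.0993·2.5623] = 0.4585

$0.46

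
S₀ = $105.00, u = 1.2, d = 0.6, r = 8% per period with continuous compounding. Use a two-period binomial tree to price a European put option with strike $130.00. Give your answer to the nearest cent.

$17.50

Risk-neutral probability p = (e^0.08 − 0.6)/(1.2 − 0.6) = 0.4833/0.6000 = 0.8055
Terminal stock prices: S_uu = 151.2, S_ud = 75.6, S_dd = 37.8
Terminal payoffs (K − S): max(-21.2, 0) = 0, max(54.4, 0) = 54.4, max(92.2, 0) = 92.2
Node u (S = 126): V_u = e^(−0.08)·[0.8055·0.0000 + 0.1945·54.4000] = 9.7684
Node d (S = 63): V_d = e^(−0.08)·[0.8055·54.4000 + 0.1945·92.2000] = 57.0051
Node 0 (S = 105): V_0 = e^(−0.08)·[0.8055·9.7684 + 0.1945·57.0051] = 17.4995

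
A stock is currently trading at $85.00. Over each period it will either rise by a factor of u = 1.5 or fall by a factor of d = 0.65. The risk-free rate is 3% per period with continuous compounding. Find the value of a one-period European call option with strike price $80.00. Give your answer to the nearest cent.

$20.63

Risk-neutral probability p = (e^0.03 − 0.65)/(1.5 − 0.65) = 0.3805/0.8500 = 0.4476
Terminal stock prices: S_u = 127.5, S_d = 55.25
Terminal payoffs (S − K): max(47.5, 0) = 47.5, max(-24.75, 0) = 0
Node 0 (S = 85): V_0 = e^(−0.03)·[0.4476·47.5000 + 0.5524·0.0000] = 20.6323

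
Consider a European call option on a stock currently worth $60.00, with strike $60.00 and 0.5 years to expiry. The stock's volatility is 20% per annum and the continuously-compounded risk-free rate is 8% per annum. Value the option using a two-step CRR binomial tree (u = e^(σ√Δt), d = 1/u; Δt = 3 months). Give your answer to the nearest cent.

$4.23

CRR parameters: u = e^(σ√Δt) = e^(0.2·√0.25) = 1.1052, d = 1/u = 0.9048
Per-period rate: rΔt = 0.08·0.25 = 0.02, so R = e^0.02 = 1.0202
Risk-neutral probability p = (e^0.02 − 0.9048)/(1.1052 − 0.9048) = 0.1154/0.2003 = 0.5759
Terminal stock prices: S_uu = 73.28, S_ud = 60, S_dd = 49.12
Terminal payoffs (S − K): max(13.28, 0) = 13.28, max(0, 0) = 0, max(-10.88, 0) = 0
Node u (S = 66.31): V_u = e^(−0.02)·[0.5759·13.2842 + 0.4241·0.0000] = 7.4983
Node d (S = 54.29): V_d = e^(−0.02)·[0.5759·0.0000 + 0.4241·0.0000] = 0.0000
Node 0 (S = 60): V_0 = e^(−0.02)·[0.5759·7.4983 + 0.4241·0.0000] = 4.2325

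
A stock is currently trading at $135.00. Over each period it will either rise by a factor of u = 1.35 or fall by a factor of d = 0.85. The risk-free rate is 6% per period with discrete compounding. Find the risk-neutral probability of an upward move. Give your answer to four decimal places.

Risk-neutral probability p = (1 + 0.06 − 0.85)/(1.35 − 0.85) = 0.2100/0.5000 = 0.4200

p = 0.4200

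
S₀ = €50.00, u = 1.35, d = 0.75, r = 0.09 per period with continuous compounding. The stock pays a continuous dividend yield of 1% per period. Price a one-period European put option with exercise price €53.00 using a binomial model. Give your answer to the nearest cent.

€6.30

Per-period risk-free factor R = e^0.09 = 1.0942; dividend-adjusted growth = e^(0.09−0.01) = 1.0833.
Risk-neutral probability p = (1.0833 − 0.75)/(1.35 − 0.75) = 0.3333/0.6000 = 0.5555
Terminal stock prices: S_u = 67.5, S_d = 37.5
Terminal payoffs (K − S): max(-14.5, 0) = 0, max(15.5, 0) = 15.5
Node 0 (S = 50): V_0 = e^(−0.09)·[0.5555·0.0000 + 0.4445·15.5000] = 6.2971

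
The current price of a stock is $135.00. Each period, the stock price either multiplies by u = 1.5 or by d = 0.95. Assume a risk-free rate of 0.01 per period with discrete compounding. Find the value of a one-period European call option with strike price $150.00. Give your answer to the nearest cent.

Risk-neutral probability p = (1 + 0.01 − 0.95)/(1.5 − 0.95) = 0.0600/0.5500 = 0.1091
Terminal stock prices: S_u = 202.5, S_d = 128.2
Terminal payoffs (S − K): max(52.5, 0) = 52.5, max(-21.75, 0) = 0
Node 0 (S = 135): V_0 = 1/1.01·[0.1091·52.5000 + 0.8909·0.0000] = 5.6706

$5.67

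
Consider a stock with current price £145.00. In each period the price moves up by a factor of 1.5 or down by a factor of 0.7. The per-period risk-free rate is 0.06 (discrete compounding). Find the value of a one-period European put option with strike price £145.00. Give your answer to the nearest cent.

£22.57

Risk-neutral probability p = (1 + 0.06 − 0.7)/(1.5 − 0.7) = 0.3600/0.8000 = 0.4500
Terminal stock prices: S_u = 217.5, S_d = 101.5
Terminal payoffs (K − S): max(-72.5, 0) = 0, max(43.5, 0) = 43.5
Node 0 (S = 145): V_0 = 1/1.06·[0.4500·0.0000 + 0.5500·43.5000] = 22.5708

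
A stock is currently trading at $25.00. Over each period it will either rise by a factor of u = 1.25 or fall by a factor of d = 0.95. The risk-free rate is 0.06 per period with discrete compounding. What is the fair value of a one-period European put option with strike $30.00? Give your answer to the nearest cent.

$3.73

Risk-neutral probability p = (1 + 0.06 − 0.95)/(1.25 − 0.95) = 0.1100/0.3000 = 0.3667
Terminal stock prices: S_u = 31.25, S_d = 23.75
Terminal payoffs (K − S): max(-1.25, 0) = 0, max(6.25, 0) = 6.25
Node 0 (S = 25): V_0 = 1/1.06·[0.3667·0.0000 + 0.6333·6.2500] = 3.7343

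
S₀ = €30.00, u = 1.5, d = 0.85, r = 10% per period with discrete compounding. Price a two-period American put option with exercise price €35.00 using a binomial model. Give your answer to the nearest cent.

Risk-neutral probability p = (1 + 0.1 − 0.85)/(1.5 − 0.85) = 0.2500/0.6500 = 0.3846
Terminal stock prices: S_uu = 67.5, S_ud = 38.25, S_dd = 21.67
Terminal payoffs (K − S): max(-32.5, 0) = 0, max(-3.25, 0) = 0, max(13.33, 0) = 13.33
Node u (S = 45): continuation = 1/1.1·[0.3846·0.0000 + 0.6154·0.0000] = 0.0000; exercise value = 0.0000 ≤ continuation, so V_u = 0.0000
Node d (S = 25.5): continuation = 1/1.1·[0.3846·0.0000 + 0.6154·13.3250] = 7.4545; exercise value = 9.5000 > continuation, so V_d = 9.5000 (exercise)
Node 0 (S = 30): continuation = 1/1.1·[0.3846·0.0000 + 0.6154·9.5000] = 5.3147; exercise value = 5.0000 ≤ continuation, so V_0 = 5.3147

€5.31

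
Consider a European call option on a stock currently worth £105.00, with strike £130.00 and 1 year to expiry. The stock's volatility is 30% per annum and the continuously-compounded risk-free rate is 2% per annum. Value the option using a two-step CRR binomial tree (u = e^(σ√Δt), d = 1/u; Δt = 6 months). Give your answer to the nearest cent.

CRR parameters: u = e^(σ√Δt) = e^(0.3·√0.5) = 1.2363, d = 1/u = 0.8089
Per-period rate: rΔt = 0.02·0.5 = 0.01, so R = e^0.01 = 1.0101
Risk-neutral probability p = (e^0.01 − 0.8089)/(1.2363 − 0.8089) = 0.2012/0.4275 = 0.4707
Terminal stock prices: S_uu = 160.5, S_ud = 105, S_dd = 68.7
Terminal payoffs (S − K): max(30.49, 0) = 30.49, max(-25, 0) = 0, max(-61.3, 0) = 0
Node u (S = 129.8): V_u = e^(−0.01)·[0.4707·30.4888 + 0.5293·0.0000] = 14.2076
Node d (S = 84.93): V_d = e^(−0.01)·[0.4707·0.0000 + 0.5293·0.0000] = 0.0000
Node 0 (S = 105): V_0 = e^(−0.01)·[0.4707·14.2076 + 0.5293·0.0000] = 6.6206

£6.62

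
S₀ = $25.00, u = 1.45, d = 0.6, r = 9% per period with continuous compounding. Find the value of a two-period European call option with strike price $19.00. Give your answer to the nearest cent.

$10.59

Risk-neutral probability p = (e^0.09 − 0.6)/(1.45 − 0.6) = 0.4942/0.8500 = 0.5814
Terminal stock prices: S_uu = 52.56, S_ud = 21.75, S_dd = 9
Terminal payoffs (S − K): max(33.56, 0) = 33.56, max(2.75, 0) = 2.75, max(-10, 0) = 0
Node u (S = 36.25): V_u = e^(−0.09)·[0.5814·33.5625 + 0.4186·2.7500] = 18.8853
Node d (S = 15): V_d = e^(−0.09)·[0.5814·2.7500 + 0.4186·0.0000] = 1.4612
Node 0 (S = 25): V_0 = e^(−0.09)·[0.5814·18.8853 + 0.4186·1.4612] = 10.5936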